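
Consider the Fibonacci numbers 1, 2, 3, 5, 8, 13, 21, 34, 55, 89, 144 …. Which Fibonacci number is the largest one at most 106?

89 ≤ 106 < 144, so the largest Fibonacci number not exceeding 106 is 89.

89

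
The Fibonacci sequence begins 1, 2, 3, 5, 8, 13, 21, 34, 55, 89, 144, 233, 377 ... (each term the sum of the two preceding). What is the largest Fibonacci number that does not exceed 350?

233

233 ≤ 350 < 377, so the largest Fibonacci number not exceeding 350 is 233.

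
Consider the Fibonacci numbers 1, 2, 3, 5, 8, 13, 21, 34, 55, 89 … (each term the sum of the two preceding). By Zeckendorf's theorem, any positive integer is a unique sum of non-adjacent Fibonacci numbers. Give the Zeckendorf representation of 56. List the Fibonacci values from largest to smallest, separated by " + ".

55 + 1

Repeatedly subtract the largest Fibonacci number that fits:
largest Fibonacci ≤ 56 is 55; 56 − 55 = 1
largest Fibonacci ≤ 1 is 1; 1 − 1 = 0
So 56 = 55 + 1, with no two terms consecutive in the sequence.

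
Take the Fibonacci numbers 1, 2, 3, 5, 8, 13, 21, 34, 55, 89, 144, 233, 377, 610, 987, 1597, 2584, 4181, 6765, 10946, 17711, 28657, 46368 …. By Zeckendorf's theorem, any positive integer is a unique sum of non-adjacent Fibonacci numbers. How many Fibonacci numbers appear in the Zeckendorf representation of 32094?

6

32094 − 28657 = 3437
3437 − 2584 = 853
853 − 610 = 243
243 − 233 = 10
10 − 8 = 2
2 − 2 = 0
32094 = 28657 + 2584 + 610 + 233 + 8 + 2, which has 6 terms.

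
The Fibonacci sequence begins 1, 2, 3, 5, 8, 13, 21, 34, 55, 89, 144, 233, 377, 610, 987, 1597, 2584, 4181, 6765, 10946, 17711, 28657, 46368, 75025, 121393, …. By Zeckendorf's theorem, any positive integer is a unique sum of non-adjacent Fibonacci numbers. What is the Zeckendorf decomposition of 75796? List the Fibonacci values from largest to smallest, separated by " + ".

75025 + 610 + 144 + 13 + 3 + 1

Repeatedly subtract the largest Fibonacci number that fits:
75025 ≤ 75796 < 121393, so take 75025; remainder 771
610 ≤ 771 < 987, so take 610; remainder 161
144 ≤ 161 < 233, so take 144; remainder 17
13 ≤ 17 < 21, so take 13; remainder 4
3 ≤ 4 < 5, so take 3; remainder 1
1 ≤ 1 < 2, so take 1; remainder 0
So 75796 = 75025 + 610 + 144 + 13 + 3 + 1, with no two terms consecutive in the sequence.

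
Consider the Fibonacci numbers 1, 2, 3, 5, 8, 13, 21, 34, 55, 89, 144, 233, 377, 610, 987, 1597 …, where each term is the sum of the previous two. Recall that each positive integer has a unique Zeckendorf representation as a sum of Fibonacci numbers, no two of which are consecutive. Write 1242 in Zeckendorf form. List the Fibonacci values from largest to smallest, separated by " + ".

987 + 233 + 21 + 1

1242: greatest Fibonacci not exceeding it is 987, leaving 255
255: greatest Fibonacci not exceeding it is 233, leaving 22
22: greatest Fibonacci not exceeding it is 21, leaving 1
1: greatest Fibonacci not exceeding it is 1, leaving 0
So 1242 = 987 + 233 + 21 + 1, with no two terms consecutive in the sequence.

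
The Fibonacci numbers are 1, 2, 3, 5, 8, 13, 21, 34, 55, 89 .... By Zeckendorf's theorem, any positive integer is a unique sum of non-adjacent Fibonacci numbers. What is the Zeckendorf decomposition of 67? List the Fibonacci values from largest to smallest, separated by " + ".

55 + 8 + 3 + 1

take 55 (≤ 67); 67 − 55 = 12
take 8 (≤ 12); 12 − 8 = 4
take 3 (≤ 4); 4 − 3 = 1
take 1 (≤ 1); 1 − 1 = 0
So 67 = 55 + 8 + 3 + 1, with no two terms consecutive in the sequence.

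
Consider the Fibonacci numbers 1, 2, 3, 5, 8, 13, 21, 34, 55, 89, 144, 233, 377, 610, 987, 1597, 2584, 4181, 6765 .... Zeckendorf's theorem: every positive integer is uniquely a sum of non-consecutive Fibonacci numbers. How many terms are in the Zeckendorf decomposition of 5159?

8

Greedily peel off the largest Fibonacci term at each step:
subtract 4181 from 5159: 978 remains
subtract 610 from 978: 368 remains
subtract 233 from 368: 135 remains
subtract 89 from 135: 46 remains
subtract 34 from 46: 12 remains
subtract 8 from 12: 4 remains
subtract 3 from 4: 1 remains
subtract 1 from 1: 0 remains
5159 = 4181 + 610 + 233 + 89 + 34 + 8 + 3 + 1, which has 8 terms.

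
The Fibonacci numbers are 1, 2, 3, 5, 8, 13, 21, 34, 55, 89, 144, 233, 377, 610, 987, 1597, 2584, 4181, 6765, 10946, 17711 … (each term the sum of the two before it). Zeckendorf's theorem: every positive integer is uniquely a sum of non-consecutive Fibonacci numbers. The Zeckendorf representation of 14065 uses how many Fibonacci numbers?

6

14065: greatest Fibonacci not exceeding it is 10946, leaving 3119
3119: greatest Fibonacci not exceeding it is 2584, leaving 535
535: greatest Fibonacci not exceeding it is 377, leaving 158
158: greatest Fibonacci not exceeding it is 144, leaving 14
14: greatest Fibonacci not exceeding it is 13, leaving 1
1: greatest Fibonacci not exceeding it is 1, leaving 0
14065 = 10946 + 2584 + 377 + 144 + 13 + 1, which has 6 terms.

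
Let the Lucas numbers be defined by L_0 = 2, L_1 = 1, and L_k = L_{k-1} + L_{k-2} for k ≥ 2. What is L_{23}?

Iterating the recurrence up to L_{18} = 5778 and L_{17} = 3571:
L_{19} = L_{18} + L_{17} = 5778 + 3571 = 9349
L_{20} = L_{19} + L_{18} = 9349 + 5778 = 15127
L_{21} = L_{20} + L_{19} = 15127 + 9349 = 24476
L_{22} = L_{21} + L_{20} = 24476 + 15127 = 39603
L_{23} = L_{22} + L_{21} = 39603 + 24476 = 64079

64079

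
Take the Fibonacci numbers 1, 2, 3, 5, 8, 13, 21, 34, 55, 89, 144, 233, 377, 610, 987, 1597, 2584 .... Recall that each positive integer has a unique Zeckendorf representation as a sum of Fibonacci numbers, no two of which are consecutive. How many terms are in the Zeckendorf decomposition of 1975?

take 1597 (≤ 1975); 1975 − 1597 = 378
take 377 (≤ 378); 378 − 377 = 1
take 1 (≤ 1); 1 − 1 = 0
1975 = 1597 + 377 + 1, which has 3 terms.

3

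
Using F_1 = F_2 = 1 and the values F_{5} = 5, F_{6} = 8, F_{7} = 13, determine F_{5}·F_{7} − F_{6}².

1

5·13 − 8² = 65 − 64 = 1. (Cassini's identity: F_{k−1}F_{k+1} − F_k² = (−1)^k.)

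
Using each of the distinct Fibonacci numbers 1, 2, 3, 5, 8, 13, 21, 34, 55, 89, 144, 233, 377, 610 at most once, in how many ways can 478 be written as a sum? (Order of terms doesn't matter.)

478 = 377+89+8+3+1 = 377+55+34+8+3+1 = 233+144+89+8+3+1 = … (3 more), for 6 in all.

6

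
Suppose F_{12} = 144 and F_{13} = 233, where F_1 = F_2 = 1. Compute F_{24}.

46368

By the doubling identity F_{2k} = F_k(2F_{k+1} − F_k): F_{24} = 144·(2·233 − 144) = 144·322 = 46368.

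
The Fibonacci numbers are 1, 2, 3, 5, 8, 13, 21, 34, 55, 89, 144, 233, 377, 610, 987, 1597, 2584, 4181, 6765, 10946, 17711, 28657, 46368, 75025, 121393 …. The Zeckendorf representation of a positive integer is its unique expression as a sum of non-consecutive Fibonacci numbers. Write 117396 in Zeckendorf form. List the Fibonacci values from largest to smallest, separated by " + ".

Greedily peel off the largest Fibonacci term at each step:
subtract 75025 from 117396: 42371 remains
subtract 28657 from 42371: 13714 remains
subtract 10946 from 13714: 2768 remains
subtract 2584 from 2768: 184 remains
subtract 144 from 184: 40 remains
subtract 34 from 40: 6 remains
subtract 5 from 6: 1 remains
subtract 1 from 1: 0 remains
So 117396 = 75025 + 28657 + 10946 + 2584 + 144 + 34 + 5 + 1, with no two terms consecutive in the sequence.

75025 + 28657 + 10946 + 2584 + 144 + 34 + 5 + 1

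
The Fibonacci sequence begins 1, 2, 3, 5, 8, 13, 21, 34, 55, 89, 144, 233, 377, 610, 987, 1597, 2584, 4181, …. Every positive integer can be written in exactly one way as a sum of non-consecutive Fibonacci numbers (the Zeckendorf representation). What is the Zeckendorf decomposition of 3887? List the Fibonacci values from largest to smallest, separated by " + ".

2584 + 987 + 233 + 55 + 21 + 5 + 2

3887: greatest Fibonacci not exceeding it is 2584, leaving 1303
1303: greatest Fibonacci not exceeding it is 987, leaving 316
316: greatest Fibonacci not exceeding it is 233, leaving 83
83: greatest Fibonacci not exceeding it is 55, leaving 28
28: greatest Fibonacci not exceeding it is 21, leaving 7
7: greatest Fibonacci not exceeding it is 5, leaving 2
2: greatest Fibonacci not exceeding it is 2, leaving 0
So 3887 = 2584 + 987 + 233 + 55 + 21 + 5 + 2, with no two terms consecutive in the sequence.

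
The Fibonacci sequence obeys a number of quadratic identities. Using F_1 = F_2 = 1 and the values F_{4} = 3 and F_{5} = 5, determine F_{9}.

By F_{2k+1} = F_k² + F_{k+1}²: F_{9} = 3² + 5² = 9 + 25 = 34.

34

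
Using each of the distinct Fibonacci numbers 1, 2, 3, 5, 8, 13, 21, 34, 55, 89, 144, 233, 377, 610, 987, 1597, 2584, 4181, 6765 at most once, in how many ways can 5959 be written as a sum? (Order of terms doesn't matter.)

5959 = 4181+1597+144+34+3 = 4181+1597+144+34+2+1 = 4181+1597+144+21+13+3 = … (57 more), for 60 in all.

60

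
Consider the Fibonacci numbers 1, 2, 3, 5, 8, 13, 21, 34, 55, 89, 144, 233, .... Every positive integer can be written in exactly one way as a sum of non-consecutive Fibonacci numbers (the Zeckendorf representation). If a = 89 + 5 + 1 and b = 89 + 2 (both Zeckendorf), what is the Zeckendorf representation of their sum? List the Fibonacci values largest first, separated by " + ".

The two numbers are 95 and 91, so their sum is 186.
largest Fibonacci ≤ 186 is 144; 186 − 144 = 42
largest Fibonacci ≤ 42 is 34; 42 − 34 = 8
largest Fibonacci ≤ 8 is 8; 8 − 8 = 0

144 + 34 + 8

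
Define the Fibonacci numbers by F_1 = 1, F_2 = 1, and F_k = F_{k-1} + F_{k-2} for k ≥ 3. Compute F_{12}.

Iterating the recurrence up to F_{8} = 21 and F_{7} = 13:
F_{9} = F_{8} + F_{7} = 21 + 13 = 34
F_{10} = F_{9} + F_{8} = 34 + 21 = 55
F_{11} = F_{10} + F_{9} = 55 + 34 = 89
F_{12} = F_{11} + F_{10} = 89 + 55 = 144

144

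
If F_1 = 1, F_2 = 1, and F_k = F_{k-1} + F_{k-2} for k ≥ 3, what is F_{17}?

Iterating the recurrence up to F_{10} = 55 and F_{9} = 34:
F_{11} = F_{10} + F_{9} = 55 + 34 = 89
F_{12} = F_{11} + F_{10} = 89 + 55 = 144
F_{13} = F_{12} + F_{11} = 144 + 89 = 233
F_{14} = F_{13} + F_{12} = 233 + 144 = 377
F_{15} = F_{14} + F_{13} = 377 + 233 = 610
F_{16} = F_{15} + F_{14} = 610 + 377 = 987
F_{17} = F_{16} + F_{15} = 987 + 610 = 1597

1597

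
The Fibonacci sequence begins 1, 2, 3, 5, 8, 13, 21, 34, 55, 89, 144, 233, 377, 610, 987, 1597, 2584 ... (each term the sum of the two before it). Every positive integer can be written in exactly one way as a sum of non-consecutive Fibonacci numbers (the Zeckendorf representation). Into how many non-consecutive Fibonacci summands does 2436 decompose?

1597 ≤ 2436 < 2584, so take 1597; remainder 839
610 ≤ 839 < 987, so take 610; remainder 229
144 ≤ 229 < 233, so take 144; remainder 85
55 ≤ 85 < 89, so take 55; remainder 30
21 ≤ 30 < 34, so take 21; remainder 9
8 ≤ 9 < 13, so take 8; remainder 1
1 ≤ 1 < 2, so take 1; remainder 0
2436 = 1597 + 610 + 144 + 55 + 21 + 8 + 1, which has 7 terms.

7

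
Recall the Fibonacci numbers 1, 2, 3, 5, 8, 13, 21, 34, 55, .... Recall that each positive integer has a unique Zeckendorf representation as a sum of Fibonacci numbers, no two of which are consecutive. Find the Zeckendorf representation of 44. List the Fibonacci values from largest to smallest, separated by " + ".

34 + 8 + 2

Greedy algorithm:
take 34 (≤ 44); 44 − 34 = 10
take 8 (≤ 10); 10 − 8 = 2
take 2 (≤ 2); 2 − 2 = 0
So 44 = 34 + 8 + 2, with no two terms consecutive in the sequence.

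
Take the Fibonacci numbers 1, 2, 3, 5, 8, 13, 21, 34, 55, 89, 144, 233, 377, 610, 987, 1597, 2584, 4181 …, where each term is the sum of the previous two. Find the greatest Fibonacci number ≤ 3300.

2584 ≤ 3300 < 4181, so the largest Fibonacci number not exceeding 3300 is 2584.

2584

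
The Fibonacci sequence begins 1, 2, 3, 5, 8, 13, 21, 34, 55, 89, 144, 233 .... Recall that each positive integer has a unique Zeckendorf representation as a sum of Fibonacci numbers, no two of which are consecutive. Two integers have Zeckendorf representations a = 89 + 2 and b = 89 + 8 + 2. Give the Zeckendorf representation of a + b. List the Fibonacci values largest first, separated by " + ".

144 + 34 + 8 + 3 + 1

The two numbers are 91 and 99, so their sum is 190.
Greedily peel off the largest Fibonacci term at each step:
190 − 144 = 46
46 − 34 = 12
12 − 8 = 4
4 − 3 = 1
1 − 1 = 0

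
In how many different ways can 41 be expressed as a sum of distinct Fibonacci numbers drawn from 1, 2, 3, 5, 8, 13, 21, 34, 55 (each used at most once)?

2

Each representation comes from the Zeckendorf form by replacing some F_k with F_{k−1} + F_{k−2} where possible.
41 = 34+5+2 = 21+13+5+2 — 2 representations.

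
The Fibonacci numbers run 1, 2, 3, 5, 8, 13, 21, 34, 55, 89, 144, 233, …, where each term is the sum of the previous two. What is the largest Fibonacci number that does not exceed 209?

144 ≤ 209 < 233, so the largest Fibonacci number not exceeding 209 is 144.

144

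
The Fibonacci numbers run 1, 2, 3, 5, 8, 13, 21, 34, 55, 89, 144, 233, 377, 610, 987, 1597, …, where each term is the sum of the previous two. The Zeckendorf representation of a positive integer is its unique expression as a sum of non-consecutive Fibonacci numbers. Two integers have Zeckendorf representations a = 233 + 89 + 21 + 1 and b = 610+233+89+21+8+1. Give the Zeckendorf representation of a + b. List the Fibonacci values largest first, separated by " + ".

The two numbers are 344 and 962, so their sum is 1306.
Greedy algorithm:
987 ≤ 1306 < 1597, so take 987; remainder 319
233 ≤ 319 < 377, so take 233; remainder 86
55 ≤ 86 < 89, so take 55; remainder 31
21 ≤ 31 < 34, so take 21; remainder 10
8 ≤ 10 < 13, so take 8; remainder 2
2 ≤ 2 < 3, so take 2; remainder 0

987 + 233 + 55 + 21 + 8 + 2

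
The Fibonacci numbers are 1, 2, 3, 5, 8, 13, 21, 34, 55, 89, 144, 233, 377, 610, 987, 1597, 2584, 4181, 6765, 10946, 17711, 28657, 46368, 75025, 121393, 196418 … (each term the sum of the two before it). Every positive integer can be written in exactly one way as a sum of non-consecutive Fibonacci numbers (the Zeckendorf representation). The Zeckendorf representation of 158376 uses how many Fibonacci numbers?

10

subtract 121393 from 158376: 36983 remains
subtract 28657 from 36983: 8326 remains
subtract 6765 from 8326: 1561 remains
subtract 987 from 1561: 574 remains
subtract 377 from 574: 197 remains
subtract 144 from 197: 53 remains
subtract 34 from 53: 19 remains
subtract 13 from 19: 6 remains
subtract 5 from 6: 1 remains
subtract 1 from 1: 0 remains
158376 = 121393 + 28657 + 6765 + 987 + 377 + 144 + 34 + 13 + 5 + 1, which has 10 terms.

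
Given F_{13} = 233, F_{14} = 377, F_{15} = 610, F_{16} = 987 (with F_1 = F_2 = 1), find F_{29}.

514229

By the addition formula F_{m+n} = F_m F_{n+1} + F_{m−1} F_n with m=14, n=15: F_{29} = 377·987 + 233·610 = 372099 + 142130 = 514229.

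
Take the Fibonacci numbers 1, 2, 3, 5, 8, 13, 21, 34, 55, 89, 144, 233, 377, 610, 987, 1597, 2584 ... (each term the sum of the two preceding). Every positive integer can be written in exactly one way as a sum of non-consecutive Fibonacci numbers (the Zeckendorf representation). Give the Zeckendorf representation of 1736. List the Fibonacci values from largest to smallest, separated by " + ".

1597 + 89 + 34 + 13 + 3

Greedy algorithm:
1736 − 1597 = 139
139 − 89 = 50
50 − 34 = 16
16 − 13 = 3
3 − 3 = 0
So 1736 = 1597 + 89 + 34 + 13 + 3, with no two terms consecutive in the sequence.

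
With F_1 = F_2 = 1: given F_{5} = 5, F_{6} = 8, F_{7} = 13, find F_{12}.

By the addition formula F_{m+n} = F_m F_{n+1} + F_{m−1} F_n with m=7, n=5: F_{12} = 13·8 + 8·5 = 104 + 40 = 144.

144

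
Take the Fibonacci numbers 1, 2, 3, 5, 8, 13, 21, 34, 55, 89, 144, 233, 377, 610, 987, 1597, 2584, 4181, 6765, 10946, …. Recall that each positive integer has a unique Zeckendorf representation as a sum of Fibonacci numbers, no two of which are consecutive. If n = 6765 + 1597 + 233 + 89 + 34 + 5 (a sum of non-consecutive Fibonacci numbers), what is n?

8723

6765 + 1597 + 233 + 89 + 34 + 5 = 8723.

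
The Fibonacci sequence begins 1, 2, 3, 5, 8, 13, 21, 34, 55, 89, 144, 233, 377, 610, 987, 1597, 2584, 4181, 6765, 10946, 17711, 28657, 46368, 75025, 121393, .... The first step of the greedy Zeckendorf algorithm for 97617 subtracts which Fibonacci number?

75025 ≤ 97617 < 121393, so the largest Fibonacci number not exceeding 97617 is 75025.

75025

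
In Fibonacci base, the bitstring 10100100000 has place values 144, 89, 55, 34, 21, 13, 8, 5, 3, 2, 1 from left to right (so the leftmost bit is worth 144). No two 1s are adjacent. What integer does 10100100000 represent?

212

Summing the place values of the 1 bits: 144 + 55 + 13 = 212.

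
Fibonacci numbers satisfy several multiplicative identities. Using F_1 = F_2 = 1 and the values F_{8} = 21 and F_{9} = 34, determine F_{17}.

1597

By F_{2k+1} = F_k² + F_{k+1}²: F_{17} = 21² + 34² = 441 + 1156 = 1597.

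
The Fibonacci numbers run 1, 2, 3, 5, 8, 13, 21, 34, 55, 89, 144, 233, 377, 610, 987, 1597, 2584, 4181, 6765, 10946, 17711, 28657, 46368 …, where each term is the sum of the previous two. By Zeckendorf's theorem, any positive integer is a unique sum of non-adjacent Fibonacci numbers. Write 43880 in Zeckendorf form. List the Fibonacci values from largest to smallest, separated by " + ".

28657 + 10946 + 4181 + 89 + 5 + 2

Greedily peel off the largest Fibonacci term at each step:
subtract 28657 from 43880: 15223 remains
subtract 10946 from 15223: 4277 remains
subtract 4181 from 4277: 96 remains
subtract 89 from 96: 7 remains
subtract 5 from 7: 2 remains
subtract 2 from 2: 0 remains
So 43880 = 28657 + 10946 + 4181 + 89 + 5 + 2, with no two terms consecutive in the sequence.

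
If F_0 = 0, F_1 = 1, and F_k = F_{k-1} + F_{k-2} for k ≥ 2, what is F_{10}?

Iterating the recurrence up to F_{4} = 3 and F_{3} = 2:
F_{5} = F_{4} + F_{3} = 3 + 2 = 5
F_{6} = F_{5} + F_{4} = 5 + 3 = 8
F_{7} = F_{6} + F_{5} = 8 + 5 = 13
F_{8} = F_{7} + F_{6} = 13 + 8 = 21
F_{9} = F_{8} + F_{7} = 21 + 13 = 34
F_{10} = F_{9} + F_{8} = 34 + 21 = 55

55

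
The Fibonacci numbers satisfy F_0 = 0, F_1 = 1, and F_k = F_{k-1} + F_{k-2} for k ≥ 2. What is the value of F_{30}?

Iterating the recurrence up to F_{24} = 46368 and F_{23} = 28657:
F_{25} = F_{24} + F_{23} = 46368 + 28657 = 75025
F_{26} = F_{25} + F_{24} = 75025 + 46368 = 121393
F_{27} = F_{26} + F_{25} = 121393 + 75025 = 196418
F_{28} = F_{27} + F_{26} = 196418 + 121393 = 317811
F_{29} = F_{28} + F_{27} = 317811 + 196418 = 514229
F_{30} = F_{29} + F_{28} = 514229 + 317811 = 832040

832040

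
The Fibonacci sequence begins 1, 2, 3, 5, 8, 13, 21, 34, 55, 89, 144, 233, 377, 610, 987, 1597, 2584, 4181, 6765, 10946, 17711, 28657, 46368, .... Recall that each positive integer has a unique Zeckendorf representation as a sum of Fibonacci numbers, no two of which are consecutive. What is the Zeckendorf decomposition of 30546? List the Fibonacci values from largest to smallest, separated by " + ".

28657 ≤ 30546 < 46368, so take 28657; remainder 1889
1597 ≤ 1889 < 2584, so take 1597; remainder 292
233 ≤ 292 < 377, so take 233; remainder 59
55 ≤ 59 < 89, so take 55; remainder 4
3 ≤ 4 < 5, so take 3; remainder 1
1 ≤ 1 < 2, so take 1; remainder 0
So 30546 = 28657 + 1597 + 233 + 55 + 3 + 1, with no two terms consecutive in the sequence.

28657 + 1597 + 233 + 55 + 3 + 1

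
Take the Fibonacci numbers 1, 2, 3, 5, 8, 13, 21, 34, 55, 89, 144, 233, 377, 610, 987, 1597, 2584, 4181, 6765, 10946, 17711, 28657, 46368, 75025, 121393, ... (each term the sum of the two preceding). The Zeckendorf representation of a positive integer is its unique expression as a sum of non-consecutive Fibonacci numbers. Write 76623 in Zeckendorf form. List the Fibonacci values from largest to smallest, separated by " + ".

Greedy algorithm:
76623 − 75025 = 1598
1598 − 1597 = 1
1 − 1 = 0
So 76623 = 75025 + 1597 + 1, with no two terms consecutive in the sequence.

75025 + 1597 + 1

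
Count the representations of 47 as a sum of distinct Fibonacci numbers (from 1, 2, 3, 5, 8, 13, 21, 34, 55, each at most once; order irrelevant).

47 = 34+13 = 34+8+5 = 34+8+3+2 = 21+13+8+5 = 21+13+8+3+2 — 5 representations.

5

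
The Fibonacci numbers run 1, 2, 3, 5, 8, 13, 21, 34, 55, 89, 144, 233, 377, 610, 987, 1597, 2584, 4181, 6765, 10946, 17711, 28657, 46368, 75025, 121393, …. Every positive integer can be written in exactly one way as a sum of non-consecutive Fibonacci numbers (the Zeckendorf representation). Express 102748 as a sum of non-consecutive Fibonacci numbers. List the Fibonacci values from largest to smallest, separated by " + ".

largest Fibonacci ≤ 102748 is 75025; 102748 − 75025 = 27723
largest Fibonacci ≤ 27723 is 17711; 27723 − 17711 = 10012
largest Fibonacci ≤ 10012 is 6765; 10012 − 6765 = 3247
largest Fibonacci ≤ 3247 is 2584; 3247 − 2584 = 663
largest Fibonacci ≤ 663 is 610; 663 − 610 = 53
largest Fibonacci ≤ 53 is 34; 53 − 34 = 19
largest Fibonacci ≤ 19 is 13; 19 − 13 = 6
largest Fibonacci ≤ 6 is 5; 6 − 5 = 1
largest Fibonacci ≤ 1 is 1; 1 − 1 = 0
So 102748 = 75025 + 17711 + 6765 + 2584 + 610 + 34 + 13 + 5 + 1, with no two terms consecutive in the sequence.

75025 + 17711 + 6765 + 2584 + 610 + 34 + 13 + 5 + 1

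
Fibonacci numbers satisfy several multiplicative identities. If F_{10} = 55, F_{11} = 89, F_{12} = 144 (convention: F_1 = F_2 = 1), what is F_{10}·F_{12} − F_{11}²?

-1

55·144 − 89² = 7920 − 7921 = -1. (Cassini's identity: F_{k−1}F_{k+1} − F_k² = (−1)^k.)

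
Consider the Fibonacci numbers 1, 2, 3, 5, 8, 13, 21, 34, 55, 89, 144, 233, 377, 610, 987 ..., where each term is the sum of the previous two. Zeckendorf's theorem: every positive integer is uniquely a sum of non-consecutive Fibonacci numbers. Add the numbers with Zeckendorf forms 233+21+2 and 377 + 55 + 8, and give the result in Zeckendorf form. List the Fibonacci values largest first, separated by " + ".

610 + 55 + 21 + 8 + 2

The two numbers are 256 and 440, so their sum is 696.
take 610 (≤ 696); 696 − 610 = 86
take 55 (≤ 86); 86 − 55 = 31
take 21 (≤ 31); 31 − 21 = 10
take 8 (≤ 10); 10 − 8 = 2
take 2 (≤ 2); 2 − 2 = 0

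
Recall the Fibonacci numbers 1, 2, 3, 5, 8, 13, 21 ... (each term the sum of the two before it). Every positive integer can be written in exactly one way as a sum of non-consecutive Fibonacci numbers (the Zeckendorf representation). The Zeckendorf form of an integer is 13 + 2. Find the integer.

15

13 + 2 = 15.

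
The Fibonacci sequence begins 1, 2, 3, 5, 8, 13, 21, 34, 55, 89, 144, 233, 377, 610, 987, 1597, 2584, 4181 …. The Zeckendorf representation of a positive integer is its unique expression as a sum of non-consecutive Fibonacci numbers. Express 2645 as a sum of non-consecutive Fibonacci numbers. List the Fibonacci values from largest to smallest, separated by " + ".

Greedy algorithm:
largest Fibonacci ≤ 2645 is 2584; 2645 − 2584 = 61
largest Fibonacci ≤ 61 is 55; 61 − 55 = 6
largest Fibonacci ≤ 6 is 5; 6 − 5 = 1
largest Fibonacci ≤ 1 is 1; 1 − 1 = 0
So 2645 = 2584 + 55 + 5 + 1, with no two terms consecutive in the sequence.

2584 + 55 + 5 + 1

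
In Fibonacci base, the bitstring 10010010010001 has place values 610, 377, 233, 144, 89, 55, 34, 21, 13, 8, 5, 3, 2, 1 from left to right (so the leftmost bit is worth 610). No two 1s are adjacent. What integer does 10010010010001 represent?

797

Summing the place values of the 1 bits: 610 + 144 + 34 + 8 + 1 = 797.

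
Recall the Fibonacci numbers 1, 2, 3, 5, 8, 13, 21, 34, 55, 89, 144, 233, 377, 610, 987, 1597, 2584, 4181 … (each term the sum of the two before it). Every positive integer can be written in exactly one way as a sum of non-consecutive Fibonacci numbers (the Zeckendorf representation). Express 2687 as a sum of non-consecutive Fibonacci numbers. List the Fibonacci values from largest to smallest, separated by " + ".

2584 + 89 + 13 + 1

Greedy algorithm:
take 2584 (≤ 2687); 2687 − 2584 = 103
take 89 (≤ 103); 103 − 89 = 14
take 13 (≤ 14); 14 − 13 = 1
take 1 (≤ 1); 1 − 1 = 0
So 2687 = 2584 + 89 + 13 + 1, with no two terms consecutive in the sequence.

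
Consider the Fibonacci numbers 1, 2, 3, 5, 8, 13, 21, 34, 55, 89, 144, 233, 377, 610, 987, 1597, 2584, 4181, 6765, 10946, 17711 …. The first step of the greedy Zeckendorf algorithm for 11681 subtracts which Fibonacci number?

10946

10946 ≤ 11681 < 17711, so the largest Fibonacci number not exceeding 11681 is 10946.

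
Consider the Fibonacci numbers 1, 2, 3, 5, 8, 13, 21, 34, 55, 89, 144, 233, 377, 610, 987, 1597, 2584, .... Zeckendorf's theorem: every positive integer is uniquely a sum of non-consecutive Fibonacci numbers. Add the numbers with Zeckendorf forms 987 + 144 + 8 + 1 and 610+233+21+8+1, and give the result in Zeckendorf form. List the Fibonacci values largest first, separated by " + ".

The two numbers are 1140 and 873, so their sum is 2013.
Repeatedly subtract the largest Fibonacci number that fits:
largest Fibonacci ≤ 2013 is 1597; 2013 − 1597 = 416
largest Fibonacci ≤ 416 is 377; 416 − 377 = 39
largest Fibonacci ≤ 39 is 34; 39 − 34 = 5
largest Fibonacci ≤ 5 is 5; 5 − 5 = 0

1597 + 377 + 34 + 5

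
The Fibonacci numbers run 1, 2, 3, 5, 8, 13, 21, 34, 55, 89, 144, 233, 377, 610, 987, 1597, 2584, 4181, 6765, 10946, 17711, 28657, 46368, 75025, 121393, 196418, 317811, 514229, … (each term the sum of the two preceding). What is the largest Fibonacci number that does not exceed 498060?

317811 ≤ 498060 < 514229, so the largest Fibonacci number not exceeding 498060 is 317811.

317811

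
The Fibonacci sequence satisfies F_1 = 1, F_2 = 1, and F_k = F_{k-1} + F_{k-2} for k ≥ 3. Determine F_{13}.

233

Iterating the recurrence up to F_{5} = 5 and F_{4} = 3:
F_{6} = F_{5} + F_{4} = 5 + 3 = 8
F_{7} = F_{6} + F_{5} = 8 + 5 = 13
F_{8} = F_{7} + F_{6} = 13 + 8 = 21
F_{9} = F_{8} + F_{7} = 21 + 13 = 34
F_{10} = F_{9} + F_{8} = 34 + 21 = 55
F_{11} = F_{10} + F_{9} = 55 + 34 = 89
F_{12} = F_{11} + F_{10} = 89 + 55 = 144
F_{13} = F_{12} + F_{11} = 144 + 89 = 233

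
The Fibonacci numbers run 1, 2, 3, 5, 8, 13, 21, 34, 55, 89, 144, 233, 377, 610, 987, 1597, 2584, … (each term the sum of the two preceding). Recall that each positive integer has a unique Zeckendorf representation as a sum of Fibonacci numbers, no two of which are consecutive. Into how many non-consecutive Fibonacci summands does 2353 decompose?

subtract 1597 from 2353: 756 remains
subtract 610 from 756: 146 remains
subtract 144 from 146: 2 remains
subtract 2 from 2: 0 remains
2353 = 1597 + 610 + 144 + 2, which has 4 terms.

4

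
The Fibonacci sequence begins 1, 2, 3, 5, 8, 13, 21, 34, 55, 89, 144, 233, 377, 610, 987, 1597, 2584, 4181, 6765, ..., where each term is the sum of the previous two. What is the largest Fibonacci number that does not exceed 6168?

4181

4181 ≤ 6168 < 6765, so the largest Fibonacci number not exceeding 6168 is 4181.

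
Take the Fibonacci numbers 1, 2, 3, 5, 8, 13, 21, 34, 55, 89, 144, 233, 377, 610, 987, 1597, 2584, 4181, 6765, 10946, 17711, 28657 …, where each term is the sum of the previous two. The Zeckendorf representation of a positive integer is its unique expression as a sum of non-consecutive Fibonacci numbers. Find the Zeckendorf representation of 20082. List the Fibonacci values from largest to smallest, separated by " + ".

17711 + 1597 + 610 + 144 + 13 + 5 + 2

Greedy algorithm:
take 17711 (≤ 20082); 20082 − 17711 = 2371
take 1597 (≤ 2371); 2371 − 1597 = 774
take 610 (≤ 774); 774 − 610 = 164
take 144 (≤ 164); 164 − 144 = 20
take 13 (≤ 20); 20 − 13 = 7
take 5 (≤ 7); 7 − 5 = 2
take 2 (≤ 2); 2 − 2 = 0
So 20082 = 17711 + 1597 + 610 + 144 + 13 + 5 + 2, with no two terms consecutive in the sequence.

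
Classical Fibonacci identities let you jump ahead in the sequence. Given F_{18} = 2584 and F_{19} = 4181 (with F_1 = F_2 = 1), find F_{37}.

24157817

By F_{2k+1} = F_k² + F_{k+1}²: F_{37} = 2584² + 4181² = 6677056 + 17480761 = 24157817.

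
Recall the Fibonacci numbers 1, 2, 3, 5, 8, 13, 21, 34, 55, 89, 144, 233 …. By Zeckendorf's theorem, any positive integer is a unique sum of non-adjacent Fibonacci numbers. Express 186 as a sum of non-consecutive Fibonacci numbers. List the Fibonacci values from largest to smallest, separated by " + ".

144 + 34 + 8

Greedily peel off the largest Fibonacci term at each step:
subtract 144 from 186: 42 remains
subtract 34 from 42: 8 remains
subtract 8 from 8: 0 remains
So 186 = 144 + 34 + 8, with no two terms consecutive in the sequence.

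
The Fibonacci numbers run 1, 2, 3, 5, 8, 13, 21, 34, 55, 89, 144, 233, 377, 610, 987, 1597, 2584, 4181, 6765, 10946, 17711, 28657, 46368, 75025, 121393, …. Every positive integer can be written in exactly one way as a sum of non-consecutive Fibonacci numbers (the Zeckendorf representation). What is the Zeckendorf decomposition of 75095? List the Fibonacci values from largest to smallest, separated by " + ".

75025 ≤ 75095 < 121393, so take 75025; remainder 70
55 ≤ 70 < 89, so take 55; remainder 15
13 ≤ 15 < 21, so take 13; remainder 2
2 ≤ 2 < 3, so take 2; remainder 0
So 75095 = 75025 + 55 + 13 + 2, with no two terms consecutive in the sequence.

75025 + 55 + 13 + 2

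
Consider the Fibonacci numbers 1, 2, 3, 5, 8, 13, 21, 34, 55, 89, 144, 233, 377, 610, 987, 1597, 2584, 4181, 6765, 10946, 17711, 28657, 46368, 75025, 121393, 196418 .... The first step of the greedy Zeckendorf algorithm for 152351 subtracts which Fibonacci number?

121393 ≤ 152351 < 196418, so the largest Fibonacci number not exceeding 152351 is 121393.

121393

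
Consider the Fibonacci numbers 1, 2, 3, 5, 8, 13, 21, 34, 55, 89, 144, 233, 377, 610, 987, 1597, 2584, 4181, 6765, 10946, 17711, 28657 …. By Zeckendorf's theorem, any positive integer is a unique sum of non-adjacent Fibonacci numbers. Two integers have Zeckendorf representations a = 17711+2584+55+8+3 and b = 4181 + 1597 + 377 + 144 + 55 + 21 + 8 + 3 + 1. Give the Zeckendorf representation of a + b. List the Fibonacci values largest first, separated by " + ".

17711 + 6765 + 1597 + 610 + 55 + 8 + 2

The two numbers are 20361 and 6387, so their sum is 26748.
Greedily peel off the largest Fibonacci term at each step:
largest Fibonacci ≤ 26748 is 17711; 26748 − 17711 = 9037
largest Fibonacci ≤ 9037 is 6765; 9037 − 6765 = 2272
largest Fibonacci ≤ 2272 is 1597; 2272 − 1597 = 675
largest Fibonacci ≤ 675 is 610; 675 − 610 = 65
largest Fibonacci ≤ 65 is 55; 65 − 55 = 10
largest Fibonacci ≤ 10 is 8; 10 − 8 = 2
largest Fibonacci ≤ 2 is 2; 2 − 2 = 0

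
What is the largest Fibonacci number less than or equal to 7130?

6765 ≤ 7130 < 10946, so the largest Fibonacci number not exceeding 7130 is 6765.

6765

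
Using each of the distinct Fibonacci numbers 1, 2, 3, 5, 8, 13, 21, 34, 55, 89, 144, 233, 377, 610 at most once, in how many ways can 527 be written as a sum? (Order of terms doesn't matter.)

14

527 = 377+144+5+1 = 377+144+3+2+1 = 377+89+55+5+1 = 377+89+55+3+2+1 = … (10 more), for 14 in all.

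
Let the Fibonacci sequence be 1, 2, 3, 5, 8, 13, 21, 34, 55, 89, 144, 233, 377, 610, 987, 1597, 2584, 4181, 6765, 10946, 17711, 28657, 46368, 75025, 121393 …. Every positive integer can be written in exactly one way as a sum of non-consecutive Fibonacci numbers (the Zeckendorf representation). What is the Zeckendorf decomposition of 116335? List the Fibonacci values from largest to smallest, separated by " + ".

75025 ≤ 116335 < 121393, so take 75025; remainder 41310
28657 ≤ 41310 < 46368, so take 28657; remainder 12653
10946 ≤ 12653 < 17711, so take 10946; remainder 1707
1597 ≤ 1707 < 2584, so take 1597; remainder 110
89 ≤ 110 < 144, so take 89; remainder 21
21 ≤ 21 < 34, so take 21; remainder 0
So 116335 = 75025 + 28657 + 10946 + 1597 + 89 + 21, with no two terms consecutive in the sequence.

75025 + 28657 + 10946 + 1597 + 89 + 21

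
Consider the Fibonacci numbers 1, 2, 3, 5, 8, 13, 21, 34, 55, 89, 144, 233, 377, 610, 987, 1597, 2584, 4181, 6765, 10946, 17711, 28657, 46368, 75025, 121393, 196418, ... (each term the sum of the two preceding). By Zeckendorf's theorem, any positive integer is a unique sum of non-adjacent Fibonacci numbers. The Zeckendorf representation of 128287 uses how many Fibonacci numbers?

128287: greatest Fibonacci not exceeding it is 121393, leaving 6894
6894: greatest Fibonacci not exceeding it is 6765, leaving 129
129: greatest Fibonacci not exceeding it is 89, leaving 40
40: greatest Fibonacci not exceeding it is 34, leaving 6
6: greatest Fibonacci not exceeding it is 5, leaving 1
1: greatest Fibonacci not exceeding it is 1, leaving 0
128287 = 121393 + 6765 + 89 + 34 + 5 + 1, which has 6 terms.

6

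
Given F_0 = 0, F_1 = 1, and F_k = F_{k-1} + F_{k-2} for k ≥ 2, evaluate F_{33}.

Iterating the recurrence up to F_{26} = 121393 and F_{25} = 75025:
F_{27} = F_{26} + F_{25} = 121393 + 75025 = 196418
F_{28} = F_{27} + F_{26} = 196418 + 121393 = 317811
F_{29} = F_{28} + F_{27} = 317811 + 196418 = 514229
F_{30} = F_{29} + F_{28} = 514229 + 317811 = 832040
F_{31} = F_{30} + F_{29} = 832040 + 514229 = 1346269
F_{32} = F_{31} + F_{30} = 1346269 + 832040 = 2178309
F_{33} = F_{32} + F_{31} = 2178309 + 1346269 = 3524578

3524578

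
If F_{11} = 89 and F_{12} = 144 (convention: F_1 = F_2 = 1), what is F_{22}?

By the doubling identity F_{2k} = F_k(2F_{k+1} − F_k): F_{22} = 89·(2·144 − 89) = 89·199 = 17711.

17711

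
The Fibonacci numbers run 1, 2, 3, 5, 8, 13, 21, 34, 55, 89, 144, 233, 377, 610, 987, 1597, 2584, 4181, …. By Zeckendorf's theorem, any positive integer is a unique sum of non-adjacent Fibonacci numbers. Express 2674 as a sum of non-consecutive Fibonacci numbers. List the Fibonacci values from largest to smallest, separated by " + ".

Greedily peel off the largest Fibonacci term at each step:
2674: greatest Fibonacci not exceeding it is 2584, leaving 90
90: greatest Fibonacci not exceeding it is 89, leaving 1
1: greatest Fibonacci not exceeding it is 1, leaving 0
So 2674 = 2584 + 89 + 1, with no two terms consecutive in the sequence.

2584 + 89 + 1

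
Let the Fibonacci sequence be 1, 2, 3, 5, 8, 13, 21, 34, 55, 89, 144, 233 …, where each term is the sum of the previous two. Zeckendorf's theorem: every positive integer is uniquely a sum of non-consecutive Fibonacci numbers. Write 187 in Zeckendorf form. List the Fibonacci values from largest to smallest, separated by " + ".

187: greatest Fibonacci not exceeding it is 144, leaving 43
43: greatest Fibonacci not exceeding it is 34, leaving 9
9: greatest Fibonacci not exceeding it is 8, leaving 1
1: greatest Fibonacci not exceeding it is 1, leaving 0
So 187 = 144 + 34 + 8 + 1, with no two terms consecutive in the sequence.

144 + 34 + 8 + 1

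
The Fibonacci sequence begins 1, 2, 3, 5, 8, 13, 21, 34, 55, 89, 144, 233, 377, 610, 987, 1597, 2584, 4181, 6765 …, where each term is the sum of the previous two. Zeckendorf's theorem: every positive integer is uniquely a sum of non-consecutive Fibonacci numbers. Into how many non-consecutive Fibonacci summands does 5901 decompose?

4

4181 ≤ 5901 < 6765, so take 4181; remainder 1720
1597 ≤ 1720 < 2584, so take 1597; remainder 123
89 ≤ 123 < 144, so take 89; remainder 34
34 ≤ 34 < 55, so take 34; remainder 0
5901 = 4181 + 1597 + 89 + 34, which has 4 terms.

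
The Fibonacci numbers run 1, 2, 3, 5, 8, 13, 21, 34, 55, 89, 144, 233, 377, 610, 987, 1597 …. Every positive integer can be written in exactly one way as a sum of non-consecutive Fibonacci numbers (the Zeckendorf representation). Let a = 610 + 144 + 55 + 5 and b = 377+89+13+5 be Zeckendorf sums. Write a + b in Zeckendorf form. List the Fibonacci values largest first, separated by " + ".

987 + 233 + 55 + 21 + 2

The two numbers are 814 and 484, so their sum is 1298.
subtract 987 from 1298: 311 remains
subtract 233 from 311: 78 remains
subtract 55 from 78: 23 remains
subtract 21 from 23: 2 remains
subtract 2 from 2: 0 remains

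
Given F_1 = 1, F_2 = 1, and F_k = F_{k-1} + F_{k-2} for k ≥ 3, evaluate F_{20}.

6765

Iterating the recurrence up to F_{16} = 987 and F_{15} = 610:
F_{17} = F_{16} + F_{15} = 987 + 610 = 1597
F_{18} = F_{17} + F_{16} = 1597 + 987 = 2584
F_{19} = F_{18} + F_{17} = 2584 + 1597 = 4181
F_{20} = F_{19} + F_{18} = 4181 + 2584 = 6765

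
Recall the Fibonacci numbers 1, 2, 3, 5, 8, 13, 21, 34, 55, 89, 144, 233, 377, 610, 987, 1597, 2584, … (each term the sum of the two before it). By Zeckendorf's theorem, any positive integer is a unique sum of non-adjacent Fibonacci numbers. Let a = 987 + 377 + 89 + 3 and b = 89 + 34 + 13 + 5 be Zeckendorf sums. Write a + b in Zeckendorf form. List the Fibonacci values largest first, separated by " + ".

1597

The two numbers are 1456 and 141, so their sum is 1597.
largest Fibonacci ≤ 1597 is 1597; 1597 − 1597 = 0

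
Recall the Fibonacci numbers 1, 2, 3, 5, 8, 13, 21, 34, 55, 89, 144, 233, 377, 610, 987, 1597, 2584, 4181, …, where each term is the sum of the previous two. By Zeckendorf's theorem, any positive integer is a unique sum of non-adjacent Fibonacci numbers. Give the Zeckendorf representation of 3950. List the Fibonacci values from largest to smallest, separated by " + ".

3950 − 2584 = 1366
1366 − 987 = 379
379 − 377 = 2
2 − 2 = 0
So 3950 = 2584 + 987 + 377 + 2, with no two terms consecutive in the sequence.

2584 + 987 + 377 + 2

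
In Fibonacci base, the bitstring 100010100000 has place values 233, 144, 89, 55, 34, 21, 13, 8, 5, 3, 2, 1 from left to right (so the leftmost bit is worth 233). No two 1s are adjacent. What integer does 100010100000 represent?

Summing the place values of the 1 bits: 233 + 34 + 13 = 280.

280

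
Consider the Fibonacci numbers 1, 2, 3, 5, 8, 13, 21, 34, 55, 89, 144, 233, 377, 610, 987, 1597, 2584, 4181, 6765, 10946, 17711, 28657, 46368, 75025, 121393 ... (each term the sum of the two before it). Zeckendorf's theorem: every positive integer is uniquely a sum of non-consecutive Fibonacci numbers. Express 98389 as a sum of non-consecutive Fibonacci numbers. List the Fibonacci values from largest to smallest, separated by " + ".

Greedily peel off the largest Fibonacci term at each step:
subtract 75025 from 98389: 23364 remains
subtract 17711 from 23364: 5653 remains
subtract 4181 from 5653: 1472 remains
subtract 987 from 1472: 485 remains
subtract 377 from 485: 108 remains
subtract 89 from 108: 19 remains
subtract 13 from 19: 6 remains
subtract 5 from 6: 1 remains
subtract 1 from 1: 0 remains
So 98389 = 75025 + 17711 + 4181 + 987 + 377 + 89 + 13 + 5 + 1, with no two terms consecutive in the sequence.

75025 + 17711 + 4181 + 987 + 377 + 89 + 13 + 5 + 1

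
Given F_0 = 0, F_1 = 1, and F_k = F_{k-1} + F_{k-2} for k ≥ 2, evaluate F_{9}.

Iterating the recurrence up to F_{4} = 3 and F_{3} = 2:
F_{5} = F_{4} + F_{3} = 3 + 2 = 5
F_{6} = F_{5} + F_{4} = 5 + 3 = 8
F_{7} = F_{6} + F_{5} = 8 + 5 = 13
F_{8} = F_{7} + F_{6} = 13 + 8 = 21
F_{9} = F_{8} + F_{7} = 21 + 13 = 34

34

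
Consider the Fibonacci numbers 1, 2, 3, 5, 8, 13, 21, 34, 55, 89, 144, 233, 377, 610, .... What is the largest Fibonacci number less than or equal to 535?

377 ≤ 535 < 610, so the largest Fibonacci number not exceeding 535 is 377.

377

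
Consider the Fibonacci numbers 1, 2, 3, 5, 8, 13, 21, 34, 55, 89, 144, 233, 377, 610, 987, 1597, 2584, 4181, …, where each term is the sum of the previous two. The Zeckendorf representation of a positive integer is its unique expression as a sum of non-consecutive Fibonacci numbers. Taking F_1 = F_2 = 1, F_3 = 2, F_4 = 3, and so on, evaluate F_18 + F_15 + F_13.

F_18 + F_15 + F_13 = 2584 + 610 + 233 = 3427.

3427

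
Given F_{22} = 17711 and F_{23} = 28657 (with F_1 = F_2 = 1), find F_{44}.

By the doubling identity F_{2k} = F_k(2F_{k+1} − F_k): F_{44} = 17711·(2·28657 − 17711) = 17711·39603 = 701408733.

701408733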